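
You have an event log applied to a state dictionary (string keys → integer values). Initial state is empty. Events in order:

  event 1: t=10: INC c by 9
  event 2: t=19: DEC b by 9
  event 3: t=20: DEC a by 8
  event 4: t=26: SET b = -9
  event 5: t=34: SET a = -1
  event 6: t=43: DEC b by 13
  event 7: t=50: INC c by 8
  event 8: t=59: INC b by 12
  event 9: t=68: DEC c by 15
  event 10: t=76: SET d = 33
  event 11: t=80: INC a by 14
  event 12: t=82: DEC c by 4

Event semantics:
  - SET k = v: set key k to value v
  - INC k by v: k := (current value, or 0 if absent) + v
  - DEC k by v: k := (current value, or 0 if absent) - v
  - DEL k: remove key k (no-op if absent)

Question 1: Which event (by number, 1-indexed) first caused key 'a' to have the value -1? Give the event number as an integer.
Looking for first event where a becomes -1:
  event 3: a = -8
  event 4: a = -8
  event 5: a -8 -> -1  <-- first match

Answer: 5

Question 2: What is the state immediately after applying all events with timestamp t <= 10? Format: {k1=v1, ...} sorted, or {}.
Apply events with t <= 10 (1 events):
  after event 1 (t=10: INC c by 9): {c=9}

Answer: {c=9}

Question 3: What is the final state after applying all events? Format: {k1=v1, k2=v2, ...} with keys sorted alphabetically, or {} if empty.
  after event 1 (t=10: INC c by 9): {c=9}
  after event 2 (t=19: DEC b by 9): {b=-9, c=9}
  after event 3 (t=20: DEC a by 8): {a=-8, b=-9, c=9}
  after event 4 (t=26: SET b = -9): {a=-8, b=-9, c=9}
  after event 5 (t=34: SET a = -1): {a=-1, b=-9, c=9}
  after event 6 (t=43: DEC b by 13): {a=-1, b=-22, c=9}
  after event 7 (t=50: INC c by 8): {a=-1, b=-22, c=17}
  after event 8 (t=59: INC b by 12): {a=-1, b=-10, c=17}
  after event 9 (t=68: DEC c by 15): {a=-1, b=-10, c=2}
  after event 10 (t=76: SET d = 33): {a=-1, b=-10, c=2, d=33}
  after event 11 (t=80: INC a by 14): {a=13, b=-10, c=2, d=33}
  after event 12 (t=82: DEC c by 4): {a=13, b=-10, c=-2, d=33}

Answer: {a=13, b=-10, c=-2, d=33}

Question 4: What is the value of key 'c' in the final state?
Answer: -2

Derivation:
Track key 'c' through all 12 events:
  event 1 (t=10: INC c by 9): c (absent) -> 9
  event 2 (t=19: DEC b by 9): c unchanged
  event 3 (t=20: DEC a by 8): c unchanged
  event 4 (t=26: SET b = -9): c unchanged
  event 5 (t=34: SET a = -1): c unchanged
  event 6 (t=43: DEC b by 13): c unchanged
  event 7 (t=50: INC c by 8): c 9 -> 17
  event 8 (t=59: INC b by 12): c unchanged
  event 9 (t=68: DEC c by 15): c 17 -> 2
  event 10 (t=76: SET d = 33): c unchanged
  event 11 (t=80: INC a by 14): c unchanged
  event 12 (t=82: DEC c by 4): c 2 -> -2
Final: c = -2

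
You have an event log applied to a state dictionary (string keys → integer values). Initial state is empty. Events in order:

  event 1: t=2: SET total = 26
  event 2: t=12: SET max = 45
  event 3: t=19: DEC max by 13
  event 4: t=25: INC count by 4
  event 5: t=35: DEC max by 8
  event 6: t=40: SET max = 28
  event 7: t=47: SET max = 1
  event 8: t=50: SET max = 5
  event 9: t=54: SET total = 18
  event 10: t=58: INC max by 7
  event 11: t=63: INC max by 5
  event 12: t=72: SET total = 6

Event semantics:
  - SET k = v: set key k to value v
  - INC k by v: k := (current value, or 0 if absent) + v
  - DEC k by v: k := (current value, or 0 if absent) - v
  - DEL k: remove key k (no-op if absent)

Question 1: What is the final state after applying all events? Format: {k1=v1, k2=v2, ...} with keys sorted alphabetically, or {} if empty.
Answer: {count=4, max=17, total=6}

Derivation:
  after event 1 (t=2: SET total = 26): {total=26}
  after event 2 (t=12: SET max = 45): {max=45, total=26}
  after event 3 (t=19: DEC max by 13): {max=32, total=26}
  after event 4 (t=25: INC count by 4): {count=4, max=32, total=26}
  after event 5 (t=35: DEC max by 8): {count=4, max=24, total=26}
  after event 6 (t=40: SET max = 28): {count=4, max=28, total=26}
  after event 7 (t=47: SET max = 1): {count=4, max=1, total=26}
  after event 8 (t=50: SET max = 5): {count=4, max=5, total=26}
  after event 9 (t=54: SET total = 18): {count=4, max=5, total=18}
  after event 10 (t=58: INC max by 7): {count=4, max=12, total=18}
  after event 11 (t=63: INC max by 5): {count=4, max=17, total=18}
  after event 12 (t=72: SET total = 6): {count=4, max=17, total=6}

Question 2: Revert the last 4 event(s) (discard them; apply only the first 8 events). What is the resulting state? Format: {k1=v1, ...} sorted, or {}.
Answer: {count=4, max=5, total=26}

Derivation:
Keep first 8 events (discard last 4):
  after event 1 (t=2: SET total = 26): {total=26}
  after event 2 (t=12: SET max = 45): {max=45, total=26}
  after event 3 (t=19: DEC max by 13): {max=32, total=26}
  after event 4 (t=25: INC count by 4): {count=4, max=32, total=26}
  after event 5 (t=35: DEC max by 8): {count=4, max=24, total=26}
  after event 6 (t=40: SET max = 28): {count=4, max=28, total=26}
  after event 7 (t=47: SET max = 1): {count=4, max=1, total=26}
  after event 8 (t=50: SET max = 5): {count=4, max=5, total=26}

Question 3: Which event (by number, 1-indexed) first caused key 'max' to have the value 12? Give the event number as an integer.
Answer: 10

Derivation:
Looking for first event where max becomes 12:
  event 2: max = 45
  event 3: max = 32
  event 4: max = 32
  event 5: max = 24
  event 6: max = 28
  event 7: max = 1
  event 8: max = 5
  event 9: max = 5
  event 10: max 5 -> 12  <-- first match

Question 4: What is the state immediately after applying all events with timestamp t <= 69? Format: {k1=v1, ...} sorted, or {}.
Answer: {count=4, max=17, total=18}

Derivation:
Apply events with t <= 69 (11 events):
  after event 1 (t=2: SET total = 26): {total=26}
  after event 2 (t=12: SET max = 45): {max=45, total=26}
  after event 3 (t=19: DEC max by 13): {max=32, total=26}
  after event 4 (t=25: INC count by 4): {count=4, max=32, total=26}
  after event 5 (t=35: DEC max by 8): {count=4, max=24, total=26}
  after event 6 (t=40: SET max = 28): {count=4, max=28, total=26}
  after event 7 (t=47: SET max = 1): {count=4, max=1, total=26}
  after event 8 (t=50: SET max = 5): {count=4, max=5, total=26}
  after event 9 (t=54: SET total = 18): {count=4, max=5, total=18}
  after event 10 (t=58: INC max by 7): {count=4, max=12, total=18}
  after event 11 (t=63: INC max by 5): {count=4, max=17, total=18}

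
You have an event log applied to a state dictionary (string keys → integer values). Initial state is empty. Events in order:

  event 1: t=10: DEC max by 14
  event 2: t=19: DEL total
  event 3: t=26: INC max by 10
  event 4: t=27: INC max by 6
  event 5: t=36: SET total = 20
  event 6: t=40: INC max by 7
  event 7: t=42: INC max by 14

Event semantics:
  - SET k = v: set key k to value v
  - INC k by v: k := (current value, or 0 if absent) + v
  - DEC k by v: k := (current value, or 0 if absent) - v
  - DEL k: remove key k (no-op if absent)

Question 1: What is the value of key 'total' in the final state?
Track key 'total' through all 7 events:
  event 1 (t=10: DEC max by 14): total unchanged
  event 2 (t=19: DEL total): total (absent) -> (absent)
  event 3 (t=26: INC max by 10): total unchanged
  event 4 (t=27: INC max by 6): total unchanged
  event 5 (t=36: SET total = 20): total (absent) -> 20
  event 6 (t=40: INC max by 7): total unchanged
  event 7 (t=42: INC max by 14): total unchanged
Final: total = 20

Answer: 20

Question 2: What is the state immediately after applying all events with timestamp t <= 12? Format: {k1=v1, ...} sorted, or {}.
Answer: {max=-14}

Derivation:
Apply events with t <= 12 (1 events):
  after event 1 (t=10: DEC max by 14): {max=-14}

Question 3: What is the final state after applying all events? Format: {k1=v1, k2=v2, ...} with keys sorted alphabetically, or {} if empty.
Answer: {max=23, total=20}

Derivation:
  after event 1 (t=10: DEC max by 14): {max=-14}
  after event 2 (t=19: DEL total): {max=-14}
  after event 3 (t=26: INC max by 10): {max=-4}
  after event 4 (t=27: INC max by 6): {max=2}
  after event 5 (t=36: SET total = 20): {max=2, total=20}
  after event 6 (t=40: INC max by 7): {max=9, total=20}
  after event 7 (t=42: INC max by 14): {max=23, total=20}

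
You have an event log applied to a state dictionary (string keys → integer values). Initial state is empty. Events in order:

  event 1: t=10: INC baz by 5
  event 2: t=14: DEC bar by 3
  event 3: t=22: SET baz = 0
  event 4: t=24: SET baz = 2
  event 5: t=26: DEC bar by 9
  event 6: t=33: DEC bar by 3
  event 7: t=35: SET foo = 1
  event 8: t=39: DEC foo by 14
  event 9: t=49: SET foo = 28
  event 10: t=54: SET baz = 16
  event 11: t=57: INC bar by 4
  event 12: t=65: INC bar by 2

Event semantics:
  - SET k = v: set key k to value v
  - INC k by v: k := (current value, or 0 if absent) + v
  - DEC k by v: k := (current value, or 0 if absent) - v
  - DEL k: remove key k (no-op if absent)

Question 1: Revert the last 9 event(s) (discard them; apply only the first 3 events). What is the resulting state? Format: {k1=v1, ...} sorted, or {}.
Keep first 3 events (discard last 9):
  after event 1 (t=10: INC baz by 5): {baz=5}
  after event 2 (t=14: DEC bar by 3): {bar=-3, baz=5}
  after event 3 (t=22: SET baz = 0): {bar=-3, baz=0}

Answer: {bar=-3, baz=0}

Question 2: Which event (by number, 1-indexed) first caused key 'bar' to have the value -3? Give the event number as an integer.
Answer: 2

Derivation:
Looking for first event where bar becomes -3:
  event 2: bar (absent) -> -3  <-- first match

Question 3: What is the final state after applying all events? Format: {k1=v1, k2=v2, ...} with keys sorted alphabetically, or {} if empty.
Answer: {bar=-9, baz=16, foo=28}

Derivation:
  after event 1 (t=10: INC baz by 5): {baz=5}
  after event 2 (t=14: DEC bar by 3): {bar=-3, baz=5}
  after event 3 (t=22: SET baz = 0): {bar=-3, baz=0}
  after event 4 (t=24: SET baz = 2): {bar=-3, baz=2}
  after event 5 (t=26: DEC bar by 9): {bar=-12, baz=2}
  after event 6 (t=33: DEC bar by 3): {bar=-15, baz=2}
  after event 7 (t=35: SET foo = 1): {bar=-15, baz=2, foo=1}
  after event 8 (t=39: DEC foo by 14): {bar=-15, baz=2, foo=-13}
  after event 9 (t=49: SET foo = 28): {bar=-15, baz=2, foo=28}
  after event 10 (t=54: SET baz = 16): {bar=-15, baz=16, foo=28}
  after event 11 (t=57: INC bar by 4): {bar=-11, baz=16, foo=28}
  after event 12 (t=65: INC bar by 2): {bar=-9, baz=16, foo=28}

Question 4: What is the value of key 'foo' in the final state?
Track key 'foo' through all 12 events:
  event 1 (t=10: INC baz by 5): foo unchanged
  event 2 (t=14: DEC bar by 3): foo unchanged
  event 3 (t=22: SET baz = 0): foo unchanged
  event 4 (t=24: SET baz = 2): foo unchanged
  event 5 (t=26: DEC bar by 9): foo unchanged
  event 6 (t=33: DEC bar by 3): foo unchanged
  event 7 (t=35: SET foo = 1): foo (absent) -> 1
  event 8 (t=39: DEC foo by 14): foo 1 -> -13
  event 9 (t=49: SET foo = 28): foo -13 -> 28
  event 10 (t=54: SET baz = 16): foo unchanged
  event 11 (t=57: INC bar by 4): foo unchanged
  event 12 (t=65: INC bar by 2): foo unchanged
Final: foo = 28

Answer: 28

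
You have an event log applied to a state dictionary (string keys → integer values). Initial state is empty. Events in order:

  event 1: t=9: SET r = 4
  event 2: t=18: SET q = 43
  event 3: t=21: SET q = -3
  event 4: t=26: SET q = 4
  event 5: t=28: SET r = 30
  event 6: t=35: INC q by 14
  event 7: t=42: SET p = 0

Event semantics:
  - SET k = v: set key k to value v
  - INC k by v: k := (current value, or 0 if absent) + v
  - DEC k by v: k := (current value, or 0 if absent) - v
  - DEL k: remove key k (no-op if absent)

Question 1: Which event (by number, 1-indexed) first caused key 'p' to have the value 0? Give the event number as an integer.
Looking for first event where p becomes 0:
  event 7: p (absent) -> 0  <-- first match

Answer: 7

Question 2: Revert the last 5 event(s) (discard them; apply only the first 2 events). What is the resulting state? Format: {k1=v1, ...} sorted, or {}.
Keep first 2 events (discard last 5):
  after event 1 (t=9: SET r = 4): {r=4}
  after event 2 (t=18: SET q = 43): {q=43, r=4}

Answer: {q=43, r=4}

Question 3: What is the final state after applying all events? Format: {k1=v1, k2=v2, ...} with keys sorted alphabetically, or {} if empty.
  after event 1 (t=9: SET r = 4): {r=4}
  after event 2 (t=18: SET q = 43): {q=43, r=4}
  after event 3 (t=21: SET q = -3): {q=-3, r=4}
  after event 4 (t=26: SET q = 4): {q=4, r=4}
  after event 5 (t=28: SET r = 30): {q=4, r=30}
  after event 6 (t=35: INC q by 14): {q=18, r=30}
  after event 7 (t=42: SET p = 0): {p=0, q=18, r=30}

Answer: {p=0, q=18, r=30}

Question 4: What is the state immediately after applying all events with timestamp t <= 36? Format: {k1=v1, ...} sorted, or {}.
Answer: {q=18, r=30}

Derivation:
Apply events with t <= 36 (6 events):
  after event 1 (t=9: SET r = 4): {r=4}
  after event 2 (t=18: SET q = 43): {q=43, r=4}
  after event 3 (t=21: SET q = -3): {q=-3, r=4}
  after event 4 (t=26: SET q = 4): {q=4, r=4}
  after event 5 (t=28: SET r = 30): {q=4, r=30}
  after event 6 (t=35: INC q by 14): {q=18, r=30}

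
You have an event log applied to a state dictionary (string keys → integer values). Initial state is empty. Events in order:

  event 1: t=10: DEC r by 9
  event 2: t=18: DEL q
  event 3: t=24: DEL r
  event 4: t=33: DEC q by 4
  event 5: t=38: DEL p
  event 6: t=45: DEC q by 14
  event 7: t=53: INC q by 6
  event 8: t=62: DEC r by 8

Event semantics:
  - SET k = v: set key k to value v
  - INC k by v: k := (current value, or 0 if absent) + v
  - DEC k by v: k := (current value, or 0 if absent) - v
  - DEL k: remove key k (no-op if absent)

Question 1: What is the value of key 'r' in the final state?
Answer: -8

Derivation:
Track key 'r' through all 8 events:
  event 1 (t=10: DEC r by 9): r (absent) -> -9
  event 2 (t=18: DEL q): r unchanged
  event 3 (t=24: DEL r): r -9 -> (absent)
  event 4 (t=33: DEC q by 4): r unchanged
  event 5 (t=38: DEL p): r unchanged
  event 6 (t=45: DEC q by 14): r unchanged
  event 7 (t=53: INC q by 6): r unchanged
  event 8 (t=62: DEC r by 8): r (absent) -> -8
Final: r = -8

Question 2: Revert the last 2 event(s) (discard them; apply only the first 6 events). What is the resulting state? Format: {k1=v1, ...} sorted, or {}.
Keep first 6 events (discard last 2):
  after event 1 (t=10: DEC r by 9): {r=-9}
  after event 2 (t=18: DEL q): {r=-9}
  after event 3 (t=24: DEL r): {}
  after event 4 (t=33: DEC q by 4): {q=-4}
  after event 5 (t=38: DEL p): {q=-4}
  after event 6 (t=45: DEC q by 14): {q=-18}

Answer: {q=-18}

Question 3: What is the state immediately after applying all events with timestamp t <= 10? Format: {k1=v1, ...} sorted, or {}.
Apply events with t <= 10 (1 events):
  after event 1 (t=10: DEC r by 9): {r=-9}

Answer: {r=-9}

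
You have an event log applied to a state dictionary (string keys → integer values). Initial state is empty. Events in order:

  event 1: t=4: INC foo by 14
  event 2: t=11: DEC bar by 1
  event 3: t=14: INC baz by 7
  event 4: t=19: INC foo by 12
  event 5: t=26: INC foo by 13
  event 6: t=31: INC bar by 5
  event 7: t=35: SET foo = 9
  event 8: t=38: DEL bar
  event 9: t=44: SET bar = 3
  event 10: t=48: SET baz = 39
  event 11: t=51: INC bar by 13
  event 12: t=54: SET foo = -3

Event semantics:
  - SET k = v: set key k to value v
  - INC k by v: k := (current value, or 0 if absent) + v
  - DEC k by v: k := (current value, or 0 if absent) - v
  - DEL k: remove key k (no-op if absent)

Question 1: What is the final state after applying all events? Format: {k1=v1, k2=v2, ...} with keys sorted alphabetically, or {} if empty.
Answer: {bar=16, baz=39, foo=-3}

Derivation:
  after event 1 (t=4: INC foo by 14): {foo=14}
  after event 2 (t=11: DEC bar by 1): {bar=-1, foo=14}
  after event 3 (t=14: INC baz by 7): {bar=-1, baz=7, foo=14}
  after event 4 (t=19: INC foo by 12): {bar=-1, baz=7, foo=26}
  after event 5 (t=26: INC foo by 13): {bar=-1, baz=7, foo=39}
  after event 6 (t=31: INC bar by 5): {bar=4, baz=7, foo=39}
  after event 7 (t=35: SET foo = 9): {bar=4, baz=7, foo=9}
  after event 8 (t=38: DEL bar): {baz=7, foo=9}
  after event 9 (t=44: SET bar = 3): {bar=3, baz=7, foo=9}
  after event 10 (t=48: SET baz = 39): {bar=3, baz=39, foo=9}
  after event 11 (t=51: INC bar by 13): {bar=16, baz=39, foo=9}
  after event 12 (t=54: SET foo = -3): {bar=16, baz=39, foo=-3}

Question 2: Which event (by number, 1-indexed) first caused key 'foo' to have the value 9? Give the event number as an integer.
Looking for first event where foo becomes 9:
  event 1: foo = 14
  event 2: foo = 14
  event 3: foo = 14
  event 4: foo = 26
  event 5: foo = 39
  event 6: foo = 39
  event 7: foo 39 -> 9  <-- first match

Answer: 7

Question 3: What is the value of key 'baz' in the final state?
Answer: 39

Derivation:
Track key 'baz' through all 12 events:
  event 1 (t=4: INC foo by 14): baz unchanged
  event 2 (t=11: DEC bar by 1): baz unchanged
  event 3 (t=14: INC baz by 7): baz (absent) -> 7
  event 4 (t=19: INC foo by 12): baz unchanged
  event 5 (t=26: INC foo by 13): baz unchanged
  event 6 (t=31: INC bar by 5): baz unchanged
  event 7 (t=35: SET foo = 9): baz unchanged
  event 8 (t=38: DEL bar): baz unchanged
  event 9 (t=44: SET bar = 3): baz unchanged
  event 10 (t=48: SET baz = 39): baz 7 -> 39
  event 11 (t=51: INC bar by 13): baz unchanged
  event 12 (t=54: SET foo = -3): baz unchanged
Final: baz = 39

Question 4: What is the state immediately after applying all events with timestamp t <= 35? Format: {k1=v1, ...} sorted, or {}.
Answer: {bar=4, baz=7, foo=9}

Derivation:
Apply events with t <= 35 (7 events):
  after event 1 (t=4: INC foo by 14): {foo=14}
  after event 2 (t=11: DEC bar by 1): {bar=-1, foo=14}
  after event 3 (t=14: INC baz by 7): {bar=-1, baz=7, foo=14}
  after event 4 (t=19: INC foo by 12): {bar=-1, baz=7, foo=26}
  after event 5 (t=26: INC foo by 13): {bar=-1, baz=7, foo=39}
  after event 6 (t=31: INC bar by 5): {bar=4, baz=7, foo=39}
  after event 7 (t=35: SET foo = 9): {bar=4, baz=7, foo=9}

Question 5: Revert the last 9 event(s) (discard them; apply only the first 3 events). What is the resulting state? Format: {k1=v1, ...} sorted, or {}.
Answer: {bar=-1, baz=7, foo=14}

Derivation:
Keep first 3 events (discard last 9):
  after event 1 (t=4: INC foo by 14): {foo=14}
  after event 2 (t=11: DEC bar by 1): {bar=-1, foo=14}
  after event 3 (t=14: INC baz by 7): {bar=-1, baz=7, foo=14}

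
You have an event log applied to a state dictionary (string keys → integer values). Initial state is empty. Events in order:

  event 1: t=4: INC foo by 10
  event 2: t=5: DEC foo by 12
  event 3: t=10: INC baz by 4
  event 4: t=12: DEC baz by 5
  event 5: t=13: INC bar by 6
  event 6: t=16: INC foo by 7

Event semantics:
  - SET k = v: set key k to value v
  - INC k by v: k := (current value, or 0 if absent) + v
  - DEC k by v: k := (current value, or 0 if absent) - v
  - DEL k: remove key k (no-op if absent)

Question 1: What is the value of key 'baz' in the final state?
Track key 'baz' through all 6 events:
  event 1 (t=4: INC foo by 10): baz unchanged
  event 2 (t=5: DEC foo by 12): baz unchanged
  event 3 (t=10: INC baz by 4): baz (absent) -> 4
  event 4 (t=12: DEC baz by 5): baz 4 -> -1
  event 5 (t=13: INC bar by 6): baz unchanged
  event 6 (t=16: INC foo by 7): baz unchanged
Final: baz = -1

Answer: -1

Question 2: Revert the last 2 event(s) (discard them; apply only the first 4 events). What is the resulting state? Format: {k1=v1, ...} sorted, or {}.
Keep first 4 events (discard last 2):
  after event 1 (t=4: INC foo by 10): {foo=10}
  after event 2 (t=5: DEC foo by 12): {foo=-2}
  after event 3 (t=10: INC baz by 4): {baz=4, foo=-2}
  after event 4 (t=12: DEC baz by 5): {baz=-1, foo=-2}

Answer: {baz=-1, foo=-2}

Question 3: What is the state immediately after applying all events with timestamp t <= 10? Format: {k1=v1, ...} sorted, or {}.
Answer: {baz=4, foo=-2}

Derivation:
Apply events with t <= 10 (3 events):
  after event 1 (t=4: INC foo by 10): {foo=10}
  after event 2 (t=5: DEC foo by 12): {foo=-2}
  after event 3 (t=10: INC baz by 4): {baz=4, foo=-2}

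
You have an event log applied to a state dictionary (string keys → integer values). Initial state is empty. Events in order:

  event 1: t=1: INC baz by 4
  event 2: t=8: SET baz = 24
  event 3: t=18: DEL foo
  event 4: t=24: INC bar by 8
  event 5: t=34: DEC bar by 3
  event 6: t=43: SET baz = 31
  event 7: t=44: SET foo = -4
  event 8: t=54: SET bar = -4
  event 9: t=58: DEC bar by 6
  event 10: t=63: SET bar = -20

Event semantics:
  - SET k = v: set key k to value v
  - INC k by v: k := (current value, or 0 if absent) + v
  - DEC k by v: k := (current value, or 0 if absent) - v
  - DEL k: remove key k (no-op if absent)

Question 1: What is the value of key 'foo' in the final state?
Track key 'foo' through all 10 events:
  event 1 (t=1: INC baz by 4): foo unchanged
  event 2 (t=8: SET baz = 24): foo unchanged
  event 3 (t=18: DEL foo): foo (absent) -> (absent)
  event 4 (t=24: INC bar by 8): foo unchanged
  event 5 (t=34: DEC bar by 3): foo unchanged
  event 6 (t=43: SET baz = 31): foo unchanged
  event 7 (t=44: SET foo = -4): foo (absent) -> -4
  event 8 (t=54: SET bar = -4): foo unchanged
  event 9 (t=58: DEC bar by 6): foo unchanged
  event 10 (t=63: SET bar = -20): foo unchanged
Final: foo = -4

Answer: -4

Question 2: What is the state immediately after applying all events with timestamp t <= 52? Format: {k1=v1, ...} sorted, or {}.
Apply events with t <= 52 (7 events):
  after event 1 (t=1: INC baz by 4): {baz=4}
  after event 2 (t=8: SET baz = 24): {baz=24}
  after event 3 (t=18: DEL foo): {baz=24}
  after event 4 (t=24: INC bar by 8): {bar=8, baz=24}
  after event 5 (t=34: DEC bar by 3): {bar=5, baz=24}
  after event 6 (t=43: SET baz = 31): {bar=5, baz=31}
  after event 7 (t=44: SET foo = -4): {bar=5, baz=31, foo=-4}

Answer: {bar=5, baz=31, foo=-4}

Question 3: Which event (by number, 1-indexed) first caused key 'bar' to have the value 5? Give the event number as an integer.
Looking for first event where bar becomes 5:
  event 4: bar = 8
  event 5: bar 8 -> 5  <-- first match

Answer: 5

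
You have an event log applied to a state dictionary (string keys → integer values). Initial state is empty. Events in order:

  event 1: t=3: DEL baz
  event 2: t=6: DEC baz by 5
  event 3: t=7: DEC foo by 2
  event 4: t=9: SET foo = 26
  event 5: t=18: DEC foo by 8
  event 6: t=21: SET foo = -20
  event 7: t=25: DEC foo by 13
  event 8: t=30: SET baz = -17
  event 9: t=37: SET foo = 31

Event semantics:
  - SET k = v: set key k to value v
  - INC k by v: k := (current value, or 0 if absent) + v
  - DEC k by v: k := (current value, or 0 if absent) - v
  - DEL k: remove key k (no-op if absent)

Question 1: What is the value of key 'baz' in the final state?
Track key 'baz' through all 9 events:
  event 1 (t=3: DEL baz): baz (absent) -> (absent)
  event 2 (t=6: DEC baz by 5): baz (absent) -> -5
  event 3 (t=7: DEC foo by 2): baz unchanged
  event 4 (t=9: SET foo = 26): baz unchanged
  event 5 (t=18: DEC foo by 8): baz unchanged
  event 6 (t=21: SET foo = -20): baz unchanged
  event 7 (t=25: DEC foo by 13): baz unchanged
  event 8 (t=30: SET baz = -17): baz -5 -> -17
  event 9 (t=37: SET foo = 31): baz unchanged
Final: baz = -17

Answer: -17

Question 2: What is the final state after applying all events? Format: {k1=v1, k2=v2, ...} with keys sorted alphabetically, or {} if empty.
  after event 1 (t=3: DEL baz): {}
  after event 2 (t=6: DEC baz by 5): {baz=-5}
  after event 3 (t=7: DEC foo by 2): {baz=-5, foo=-2}
  after event 4 (t=9: SET foo = 26): {baz=-5, foo=26}
  after event 5 (t=18: DEC foo by 8): {baz=-5, foo=18}
  after event 6 (t=21: SET foo = -20): {baz=-5, foo=-20}
  after event 7 (t=25: DEC foo by 13): {baz=-5, foo=-33}
  after event 8 (t=30: SET baz = -17): {baz=-17, foo=-33}
  after event 9 (t=37: SET foo = 31): {baz=-17, foo=31}

Answer: {baz=-17, foo=31}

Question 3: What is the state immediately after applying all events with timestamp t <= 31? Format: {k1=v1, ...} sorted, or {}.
Answer: {baz=-17, foo=-33}

Derivation:
Apply events with t <= 31 (8 events):
  after event 1 (t=3: DEL baz): {}
  after event 2 (t=6: DEC baz by 5): {baz=-5}
  after event 3 (t=7: DEC foo by 2): {baz=-5, foo=-2}
  after event 4 (t=9: SET foo = 26): {baz=-5, foo=26}
  after event 5 (t=18: DEC foo by 8): {baz=-5, foo=18}
  after event 6 (t=21: SET foo = -20): {baz=-5, foo=-20}
  after event 7 (t=25: DEC foo by 13): {baz=-5, foo=-33}
  after event 8 (t=30: SET baz = -17): {baz=-17, foo=-33}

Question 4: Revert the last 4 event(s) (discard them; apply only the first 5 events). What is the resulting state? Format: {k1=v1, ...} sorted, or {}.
Answer: {baz=-5, foo=18}

Derivation:
Keep first 5 events (discard last 4):
  after event 1 (t=3: DEL baz): {}
  after event 2 (t=6: DEC baz by 5): {baz=-5}
  after event 3 (t=7: DEC foo by 2): {baz=-5, foo=-2}
  after event 4 (t=9: SET foo = 26): {baz=-5, foo=26}
  after event 5 (t=18: DEC foo by 8): {baz=-5, foo=18}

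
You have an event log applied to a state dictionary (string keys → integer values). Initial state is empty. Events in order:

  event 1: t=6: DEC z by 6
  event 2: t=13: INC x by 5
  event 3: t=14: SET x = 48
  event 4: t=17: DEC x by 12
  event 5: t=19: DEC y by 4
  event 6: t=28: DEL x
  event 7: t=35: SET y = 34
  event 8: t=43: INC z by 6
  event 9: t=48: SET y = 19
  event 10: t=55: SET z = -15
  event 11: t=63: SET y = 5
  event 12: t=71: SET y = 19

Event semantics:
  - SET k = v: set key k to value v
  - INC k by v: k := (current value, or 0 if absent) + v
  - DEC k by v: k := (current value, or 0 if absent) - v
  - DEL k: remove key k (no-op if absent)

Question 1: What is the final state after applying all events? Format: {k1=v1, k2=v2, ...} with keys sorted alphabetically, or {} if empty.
  after event 1 (t=6: DEC z by 6): {z=-6}
  after event 2 (t=13: INC x by 5): {x=5, z=-6}
  after event 3 (t=14: SET x = 48): {x=48, z=-6}
  after event 4 (t=17: DEC x by 12): {x=36, z=-6}
  after event 5 (t=19: DEC y by 4): {x=36, y=-4, z=-6}
  after event 6 (t=28: DEL x): {y=-4, z=-6}
  after event 7 (t=35: SET y = 34): {y=34, z=-6}
  after event 8 (t=43: INC z by 6): {y=34, z=0}
  after event 9 (t=48: SET y = 19): {y=19, z=0}
  after event 10 (t=55: SET z = -15): {y=19, z=-15}
  after event 11 (t=63: SET y = 5): {y=5, z=-15}
  after event 12 (t=71: SET y = 19): {y=19, z=-15}

Answer: {y=19, z=-15}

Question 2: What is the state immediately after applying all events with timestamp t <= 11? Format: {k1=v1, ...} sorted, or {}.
Answer: {z=-6}

Derivation:
Apply events with t <= 11 (1 events):
  after event 1 (t=6: DEC z by 6): {z=-6}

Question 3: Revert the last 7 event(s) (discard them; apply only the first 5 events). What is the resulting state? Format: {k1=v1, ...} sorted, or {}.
Keep first 5 events (discard last 7):
  after event 1 (t=6: DEC z by 6): {z=-6}
  after event 2 (t=13: INC x by 5): {x=5, z=-6}
  after event 3 (t=14: SET x = 48): {x=48, z=-6}
  after event 4 (t=17: DEC x by 12): {x=36, z=-6}
  after event 5 (t=19: DEC y by 4): {x=36, y=-4, z=-6}

Answer: {x=36, y=-4, z=-6}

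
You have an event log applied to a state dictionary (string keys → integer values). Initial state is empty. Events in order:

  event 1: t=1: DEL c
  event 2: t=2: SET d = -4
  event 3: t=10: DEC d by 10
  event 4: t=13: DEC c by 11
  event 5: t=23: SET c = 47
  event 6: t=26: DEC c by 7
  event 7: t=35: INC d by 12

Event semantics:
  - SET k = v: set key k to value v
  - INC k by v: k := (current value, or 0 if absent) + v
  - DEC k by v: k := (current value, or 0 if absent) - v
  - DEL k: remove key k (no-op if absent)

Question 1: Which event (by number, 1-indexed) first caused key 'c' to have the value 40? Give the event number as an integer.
Answer: 6

Derivation:
Looking for first event where c becomes 40:
  event 4: c = -11
  event 5: c = 47
  event 6: c 47 -> 40  <-- first match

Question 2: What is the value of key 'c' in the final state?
Track key 'c' through all 7 events:
  event 1 (t=1: DEL c): c (absent) -> (absent)
  event 2 (t=2: SET d = -4): c unchanged
  event 3 (t=10: DEC d by 10): c unchanged
  event 4 (t=13: DEC c by 11): c (absent) -> -11
  event 5 (t=23: SET c = 47): c -11 -> 47
  event 6 (t=26: DEC c by 7): c 47 -> 40
  event 7 (t=35: INC d by 12): c unchanged
Final: c = 40

Answer: 40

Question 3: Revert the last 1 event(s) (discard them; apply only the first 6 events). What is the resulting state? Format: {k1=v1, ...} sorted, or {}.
Keep first 6 events (discard last 1):
  after event 1 (t=1: DEL c): {}
  after event 2 (t=2: SET d = -4): {d=-4}
  after event 3 (t=10: DEC d by 10): {d=-14}
  after event 4 (t=13: DEC c by 11): {c=-11, d=-14}
  after event 5 (t=23: SET c = 47): {c=47, d=-14}
  after event 6 (t=26: DEC c by 7): {c=40, d=-14}

Answer: {c=40, d=-14}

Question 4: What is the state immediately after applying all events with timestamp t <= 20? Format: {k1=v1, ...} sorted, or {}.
Apply events with t <= 20 (4 events):
  after event 1 (t=1: DEL c): {}
  after event 2 (t=2: SET d = -4): {d=-4}
  after event 3 (t=10: DEC d by 10): {d=-14}
  after event 4 (t=13: DEC c by 11): {c=-11, d=-14}

Answer: {c=-11, d=-14}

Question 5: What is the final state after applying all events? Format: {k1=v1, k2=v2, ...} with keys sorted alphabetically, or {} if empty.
Answer: {c=40, d=-2}

Derivation:
  after event 1 (t=1: DEL c): {}
  after event 2 (t=2: SET d = -4): {d=-4}
  after event 3 (t=10: DEC d by 10): {d=-14}
  after event 4 (t=13: DEC c by 11): {c=-11, d=-14}
  after event 5 (t=23: SET c = 47): {c=47, d=-14}
  after event 6 (t=26: DEC c by 7): {c=40, d=-14}
  after event 7 (t=35: INC d by 12): {c=40, d=-2}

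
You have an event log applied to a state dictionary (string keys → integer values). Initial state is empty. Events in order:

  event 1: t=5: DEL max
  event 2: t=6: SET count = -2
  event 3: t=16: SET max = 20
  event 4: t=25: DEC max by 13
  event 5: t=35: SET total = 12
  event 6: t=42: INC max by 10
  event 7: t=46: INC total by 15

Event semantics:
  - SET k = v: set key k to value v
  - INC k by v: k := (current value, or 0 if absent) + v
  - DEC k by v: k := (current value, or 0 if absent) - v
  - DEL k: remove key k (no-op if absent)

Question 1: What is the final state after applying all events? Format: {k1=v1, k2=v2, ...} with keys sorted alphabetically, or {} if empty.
Answer: {count=-2, max=17, total=27}

Derivation:
  after event 1 (t=5: DEL max): {}
  after event 2 (t=6: SET count = -2): {count=-2}
  after event 3 (t=16: SET max = 20): {count=-2, max=20}
  after event 4 (t=25: DEC max by 13): {count=-2, max=7}
  after event 5 (t=35: SET total = 12): {count=-2, max=7, total=12}
  after event 6 (t=42: INC max by 10): {count=-2, max=17, total=12}
  after event 7 (t=46: INC total by 15): {count=-2, max=17, total=27}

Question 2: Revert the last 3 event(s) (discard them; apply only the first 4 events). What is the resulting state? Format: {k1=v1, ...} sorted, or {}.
Answer: {count=-2, max=7}

Derivation:
Keep first 4 events (discard last 3):
  after event 1 (t=5: DEL max): {}
  after event 2 (t=6: SET count = -2): {count=-2}
  after event 3 (t=16: SET max = 20): {count=-2, max=20}
  after event 4 (t=25: DEC max by 13): {count=-2, max=7}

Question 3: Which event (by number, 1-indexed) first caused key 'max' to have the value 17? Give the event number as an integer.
Answer: 6

Derivation:
Looking for first event where max becomes 17:
  event 3: max = 20
  event 4: max = 7
  event 5: max = 7
  event 6: max 7 -> 17  <-- first match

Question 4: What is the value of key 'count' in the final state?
Answer: -2

Derivation:
Track key 'count' through all 7 events:
  event 1 (t=5: DEL max): count unchanged
  event 2 (t=6: SET count = -2): count (absent) -> -2
  event 3 (t=16: SET max = 20): count unchanged
  event 4 (t=25: DEC max by 13): count unchanged
  event 5 (t=35: SET total = 12): count unchanged
  event 6 (t=42: INC max by 10): count unchanged
  event 7 (t=46: INC total by 15): count unchanged
Final: count = -2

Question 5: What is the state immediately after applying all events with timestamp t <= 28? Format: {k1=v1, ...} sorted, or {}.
Apply events with t <= 28 (4 events):
  after event 1 (t=5: DEL max): {}
  after event 2 (t=6: SET count = -2): {count=-2}
  after event 3 (t=16: SET max = 20): {count=-2, max=20}
  after event 4 (t=25: DEC max by 13): {count=-2, max=7}

Answer: {count=-2, max=7}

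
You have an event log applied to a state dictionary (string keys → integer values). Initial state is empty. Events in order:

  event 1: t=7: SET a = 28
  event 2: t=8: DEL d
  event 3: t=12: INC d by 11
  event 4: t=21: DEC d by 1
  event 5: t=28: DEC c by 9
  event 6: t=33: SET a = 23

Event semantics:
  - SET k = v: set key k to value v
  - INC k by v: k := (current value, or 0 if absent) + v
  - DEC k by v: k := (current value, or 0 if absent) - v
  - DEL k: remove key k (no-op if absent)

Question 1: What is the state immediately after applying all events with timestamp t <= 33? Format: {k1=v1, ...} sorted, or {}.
Answer: {a=23, c=-9, d=10}

Derivation:
Apply events with t <= 33 (6 events):
  after event 1 (t=7: SET a = 28): {a=28}
  after event 2 (t=8: DEL d): {a=28}
  after event 3 (t=12: INC d by 11): {a=28, d=11}
  after event 4 (t=21: DEC d by 1): {a=28, d=10}
  after event 5 (t=28: DEC c by 9): {a=28, c=-9, d=10}
  after event 6 (t=33: SET a = 23): {a=23, c=-9, d=10}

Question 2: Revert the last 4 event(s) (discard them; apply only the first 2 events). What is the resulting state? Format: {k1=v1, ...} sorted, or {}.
Keep first 2 events (discard last 4):
  after event 1 (t=7: SET a = 28): {a=28}
  after event 2 (t=8: DEL d): {a=28}

Answer: {a=28}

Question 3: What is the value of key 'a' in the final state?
Answer: 23

Derivation:
Track key 'a' through all 6 events:
  event 1 (t=7: SET a = 28): a (absent) -> 28
  event 2 (t=8: DEL d): a unchanged
  event 3 (t=12: INC d by 11): a unchanged
  event 4 (t=21: DEC d by 1): a unchanged
  event 5 (t=28: DEC c by 9): a unchanged
  event 6 (t=33: SET a = 23): a 28 -> 23
Final: a = 23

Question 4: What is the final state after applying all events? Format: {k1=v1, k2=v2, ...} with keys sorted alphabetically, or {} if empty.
Answer: {a=23, c=-9, d=10}

Derivation:
  after event 1 (t=7: SET a = 28): {a=28}
  after event 2 (t=8: DEL d): {a=28}
  after event 3 (t=12: INC d by 11): {a=28, d=11}
  after event 4 (t=21: DEC d by 1): {a=28, d=10}
  after event 5 (t=28: DEC c by 9): {a=28, c=-9, d=10}
  after event 6 (t=33: SET a = 23): {a=23, c=-9, d=10}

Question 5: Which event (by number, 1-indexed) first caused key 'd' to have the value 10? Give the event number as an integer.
Looking for first event where d becomes 10:
  event 3: d = 11
  event 4: d 11 -> 10  <-- first match

Answer: 4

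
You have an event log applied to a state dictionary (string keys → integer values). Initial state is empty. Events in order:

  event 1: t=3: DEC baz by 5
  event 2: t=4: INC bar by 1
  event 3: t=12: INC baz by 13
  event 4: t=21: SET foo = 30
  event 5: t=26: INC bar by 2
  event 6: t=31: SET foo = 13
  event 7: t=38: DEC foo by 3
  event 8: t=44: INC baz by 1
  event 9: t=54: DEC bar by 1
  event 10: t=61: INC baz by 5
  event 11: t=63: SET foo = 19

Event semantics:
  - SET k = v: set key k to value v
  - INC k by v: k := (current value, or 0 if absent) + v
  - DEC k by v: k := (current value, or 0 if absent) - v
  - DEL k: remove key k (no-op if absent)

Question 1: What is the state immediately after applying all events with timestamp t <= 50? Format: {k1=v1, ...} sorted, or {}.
Answer: {bar=3, baz=9, foo=10}

Derivation:
Apply events with t <= 50 (8 events):
  after event 1 (t=3: DEC baz by 5): {baz=-5}
  after event 2 (t=4: INC bar by 1): {bar=1, baz=-5}
  after event 3 (t=12: INC baz by 13): {bar=1, baz=8}
  after event 4 (t=21: SET foo = 30): {bar=1, baz=8, foo=30}
  after event 5 (t=26: INC bar by 2): {bar=3, baz=8, foo=30}
  after event 6 (t=31: SET foo = 13): {bar=3, baz=8, foo=13}
  after event 7 (t=38: DEC foo by 3): {bar=3, baz=8, foo=10}
  after event 8 (t=44: INC baz by 1): {bar=3, baz=9, foo=10}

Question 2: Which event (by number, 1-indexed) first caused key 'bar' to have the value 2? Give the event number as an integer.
Answer: 9

Derivation:
Looking for first event where bar becomes 2:
  event 2: bar = 1
  event 3: bar = 1
  event 4: bar = 1
  event 5: bar = 3
  event 6: bar = 3
  event 7: bar = 3
  event 8: bar = 3
  event 9: bar 3 -> 2  <-- first match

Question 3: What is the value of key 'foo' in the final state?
Track key 'foo' through all 11 events:
  event 1 (t=3: DEC baz by 5): foo unchanged
  event 2 (t=4: INC bar by 1): foo unchanged
  event 3 (t=12: INC baz by 13): foo unchanged
  event 4 (t=21: SET foo = 30): foo (absent) -> 30
  event 5 (t=26: INC bar by 2): foo unchanged
  event 6 (t=31: SET foo = 13): foo 30 -> 13
  event 7 (t=38: DEC foo by 3): foo 13 -> 10
  event 8 (t=44: INC baz by 1): foo unchanged
  event 9 (t=54: DEC bar by 1): foo unchanged
  event 10 (t=61: INC baz by 5): foo unchanged
  event 11 (t=63: SET foo = 19): foo 10 -> 19
Final: foo = 19

Answer: 19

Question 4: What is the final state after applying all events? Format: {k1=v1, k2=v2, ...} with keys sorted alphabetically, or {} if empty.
  after event 1 (t=3: DEC baz by 5): {baz=-5}
  after event 2 (t=4: INC bar by 1): {bar=1, baz=-5}
  after event 3 (t=12: INC baz by 13): {bar=1, baz=8}
  after event 4 (t=21: SET foo = 30): {bar=1, baz=8, foo=30}
  after event 5 (t=26: INC bar by 2): {bar=3, baz=8, foo=30}
  after event 6 (t=31: SET foo = 13): {bar=3, baz=8, foo=13}
  after event 7 (t=38: DEC foo by 3): {bar=3, baz=8, foo=10}
  after event 8 (t=44: INC baz by 1): {bar=3, baz=9, foo=10}
  after event 9 (t=54: DEC bar by 1): {bar=2, baz=9, foo=10}
  after event 10 (t=61: INC baz by 5): {bar=2, baz=14, foo=10}
  after event 11 (t=63: SET foo = 19): {bar=2, baz=14, foo=19}

Answer: {bar=2, baz=14, foo=19}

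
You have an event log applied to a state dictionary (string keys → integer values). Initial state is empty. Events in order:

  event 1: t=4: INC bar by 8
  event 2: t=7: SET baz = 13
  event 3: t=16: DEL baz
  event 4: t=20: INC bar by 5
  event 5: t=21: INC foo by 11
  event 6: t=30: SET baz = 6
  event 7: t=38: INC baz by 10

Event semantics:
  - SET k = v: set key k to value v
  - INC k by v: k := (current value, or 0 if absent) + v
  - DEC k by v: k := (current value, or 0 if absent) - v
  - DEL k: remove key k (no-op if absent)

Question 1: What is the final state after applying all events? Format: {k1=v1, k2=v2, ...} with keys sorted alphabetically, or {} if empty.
Answer: {bar=13, baz=16, foo=11}

Derivation:
  after event 1 (t=4: INC bar by 8): {bar=8}
  after event 2 (t=7: SET baz = 13): {bar=8, baz=13}
  after event 3 (t=16: DEL baz): {bar=8}
  after event 4 (t=20: INC bar by 5): {bar=13}
  after event 5 (t=21: INC foo by 11): {bar=13, foo=11}
  after event 6 (t=30: SET baz = 6): {bar=13, baz=6, foo=11}
  after event 7 (t=38: INC baz by 10): {bar=13, baz=16, foo=11}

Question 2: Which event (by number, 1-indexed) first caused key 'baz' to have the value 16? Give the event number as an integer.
Answer: 7

Derivation:
Looking for first event where baz becomes 16:
  event 2: baz = 13
  event 3: baz = (absent)
  event 6: baz = 6
  event 7: baz 6 -> 16  <-- first match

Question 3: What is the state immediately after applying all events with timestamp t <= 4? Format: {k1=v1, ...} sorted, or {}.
Apply events with t <= 4 (1 events):
  after event 1 (t=4: INC bar by 8): {bar=8}

Answer: {bar=8}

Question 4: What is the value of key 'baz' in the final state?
Track key 'baz' through all 7 events:
  event 1 (t=4: INC bar by 8): baz unchanged
  event 2 (t=7: SET baz = 13): baz (absent) -> 13
  event 3 (t=16: DEL baz): baz 13 -> (absent)
  event 4 (t=20: INC bar by 5): baz unchanged
  event 5 (t=21: INC foo by 11): baz unchanged
  event 6 (t=30: SET baz = 6): baz (absent) -> 6
  event 7 (t=38: INC baz by 10): baz 6 -> 16
Final: baz = 16

Answer: 16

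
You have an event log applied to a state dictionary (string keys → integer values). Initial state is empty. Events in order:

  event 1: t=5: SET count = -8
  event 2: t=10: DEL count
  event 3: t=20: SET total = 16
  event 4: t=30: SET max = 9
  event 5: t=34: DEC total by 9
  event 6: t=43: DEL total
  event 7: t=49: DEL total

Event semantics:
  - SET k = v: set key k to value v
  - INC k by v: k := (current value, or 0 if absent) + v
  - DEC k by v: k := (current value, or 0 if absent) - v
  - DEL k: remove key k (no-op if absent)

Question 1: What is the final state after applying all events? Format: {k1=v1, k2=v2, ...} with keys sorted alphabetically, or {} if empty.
Answer: {max=9}

Derivation:
  after event 1 (t=5: SET count = -8): {count=-8}
  after event 2 (t=10: DEL count): {}
  after event 3 (t=20: SET total = 16): {total=16}
  after event 4 (t=30: SET max = 9): {max=9, total=16}
  after event 5 (t=34: DEC total by 9): {max=9, total=7}
  after event 6 (t=43: DEL total): {max=9}
  after event 7 (t=49: DEL total): {max=9}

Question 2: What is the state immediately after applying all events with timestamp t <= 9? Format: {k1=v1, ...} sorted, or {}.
Apply events with t <= 9 (1 events):
  after event 1 (t=5: SET count = -8): {count=-8}

Answer: {count=-8}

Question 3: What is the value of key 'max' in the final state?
Answer: 9

Derivation:
Track key 'max' through all 7 events:
  event 1 (t=5: SET count = -8): max unchanged
  event 2 (t=10: DEL count): max unchanged
  event 3 (t=20: SET total = 16): max unchanged
  event 4 (t=30: SET max = 9): max (absent) -> 9
  event 5 (t=34: DEC total by 9): max unchanged
  event 6 (t=43: DEL total): max unchanged
  event 7 (t=49: DEL total): max unchanged
Final: max = 9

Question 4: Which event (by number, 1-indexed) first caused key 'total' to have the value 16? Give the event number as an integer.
Answer: 3

Derivation:
Looking for first event where total becomes 16:
  event 3: total (absent) -> 16  <-- first match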